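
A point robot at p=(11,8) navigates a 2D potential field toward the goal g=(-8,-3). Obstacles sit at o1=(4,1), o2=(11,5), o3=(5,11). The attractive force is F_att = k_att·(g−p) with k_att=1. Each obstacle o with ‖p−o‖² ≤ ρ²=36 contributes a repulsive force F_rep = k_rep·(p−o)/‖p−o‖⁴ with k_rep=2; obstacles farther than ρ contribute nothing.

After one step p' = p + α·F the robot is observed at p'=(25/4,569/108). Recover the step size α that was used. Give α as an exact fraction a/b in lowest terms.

α = 1/4

F_att = 1·(g−p) = 1·(-19,-11) = (-19.0000,-11.0000)
o1: d²=98 > ρ²=36 → inactive
o2: d²=9 ≤ ρ²=36; F_rep = 2·(0,3)/9² = (0.0000,0.0741)
o3: d²=45 > ρ²=36 → inactive
F = F_att + ΣF_rep = (-19.0000,-10.9259)
Δp = p'−p = (-4.7500,-2.7315); α = Δx/Fx = (-19/4) / (-19) = 1/4
check: Δy/Fy = (-295/108) / (-295/27) = 1/4 ✓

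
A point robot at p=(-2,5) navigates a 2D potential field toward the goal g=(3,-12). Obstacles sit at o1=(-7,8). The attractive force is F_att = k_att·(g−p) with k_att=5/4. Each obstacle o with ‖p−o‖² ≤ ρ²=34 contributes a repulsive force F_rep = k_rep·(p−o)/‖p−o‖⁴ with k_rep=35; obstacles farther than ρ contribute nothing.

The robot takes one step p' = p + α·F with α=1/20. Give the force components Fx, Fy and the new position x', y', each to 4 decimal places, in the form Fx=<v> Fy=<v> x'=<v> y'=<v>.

F_att = 5/4·(g−p) = 5/4·(5,-17) = (6.2500,-21.2500)
o1: d²=34 ≤ ρ²=34; F_rep = 35·(5,-3)/34² = (0.1514,-0.0908)
F = F_att + ΣF_rep = (6.4014,-21.3408)
p' = p + 1/20·F = (-1.6799,3.9330)

Fx=6.4014 Fy=-21.3408 x'=-1.6799 y'=3.9330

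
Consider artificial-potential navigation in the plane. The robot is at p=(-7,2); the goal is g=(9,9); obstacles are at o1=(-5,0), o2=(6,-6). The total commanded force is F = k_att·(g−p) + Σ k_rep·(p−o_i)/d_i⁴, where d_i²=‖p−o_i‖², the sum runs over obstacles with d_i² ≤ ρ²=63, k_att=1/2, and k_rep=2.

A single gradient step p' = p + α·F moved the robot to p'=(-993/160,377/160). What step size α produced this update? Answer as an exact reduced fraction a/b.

F_att = 1/2·(g−p) = 1/2·(16,7) = (8.0000,3.5000)
o1: d²=8 ≤ ρ²=63; F_rep = 2·(-2,2)/8² = (-0.0625,0.0625)
o2: d²=233 > ρ²=63 → inactive
F = F_att + ΣF_rep = (7.9375,3.5625)
Δp = p'−p = (0.7937,0.3563); α = Δx/Fx = (127/160) / (127/16) = 1/10
check: Δy/Fy = (57/160) / (57/16) = 1/10 ✓

α = 1/10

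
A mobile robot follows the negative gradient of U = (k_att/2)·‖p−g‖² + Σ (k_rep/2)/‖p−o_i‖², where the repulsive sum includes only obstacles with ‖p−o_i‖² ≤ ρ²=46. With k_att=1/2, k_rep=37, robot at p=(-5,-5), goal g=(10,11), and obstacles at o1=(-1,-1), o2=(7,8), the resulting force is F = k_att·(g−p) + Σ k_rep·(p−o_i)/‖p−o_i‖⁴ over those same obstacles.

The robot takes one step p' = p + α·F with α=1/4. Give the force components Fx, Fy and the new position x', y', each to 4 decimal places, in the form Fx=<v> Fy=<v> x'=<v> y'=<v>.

F_att = 1/2·(g−p) = 1/2·(15,16) = (7.5000,8.0000)
o1: d²=32 ≤ ρ²=46; F_rep = 37·(-4,-4)/32² = (-0.1445,-0.1445)
o2: d²=313 > ρ²=46 → inactive
F = F_att + ΣF_rep = (7.3555,7.8555)
p' = p + 1/4·F = (-3.1611,-3.0361)

Fx=7.3555 Fy=7.8555 x'=-3.1611 y'=-3.0361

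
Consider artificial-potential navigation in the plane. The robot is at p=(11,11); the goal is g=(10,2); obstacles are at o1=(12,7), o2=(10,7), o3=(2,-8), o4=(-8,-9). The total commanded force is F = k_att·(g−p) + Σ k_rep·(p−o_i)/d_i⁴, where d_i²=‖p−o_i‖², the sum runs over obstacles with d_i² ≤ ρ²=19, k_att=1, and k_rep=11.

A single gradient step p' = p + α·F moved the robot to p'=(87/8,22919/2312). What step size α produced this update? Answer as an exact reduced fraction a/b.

α = 1/8

F_att = 1·(g−p) = 1·(-1,-9) = (-1.0000,-9.0000)
o1: d²=17 ≤ ρ²=19; F_rep = 11·(-1,4)/17² = (-0.0381,0.1522)
o2: d²=17 ≤ ρ²=19; F_rep = 11·(1,4)/17² = (0.0381,0.1522)
o3: d²=442 > ρ²=19 → inactive
o4: d²=761 > ρ²=19 → inactive
F = F_att + ΣF_rep = (-1.0000,-8.6955)
Δp = p'−p = (-0.1250,-1.0869); α = Δx/Fx = (-1/8) / (-1) = 1/8
check: Δy/Fy = (-2513/2312) / (-2513/289) = 1/8 ✓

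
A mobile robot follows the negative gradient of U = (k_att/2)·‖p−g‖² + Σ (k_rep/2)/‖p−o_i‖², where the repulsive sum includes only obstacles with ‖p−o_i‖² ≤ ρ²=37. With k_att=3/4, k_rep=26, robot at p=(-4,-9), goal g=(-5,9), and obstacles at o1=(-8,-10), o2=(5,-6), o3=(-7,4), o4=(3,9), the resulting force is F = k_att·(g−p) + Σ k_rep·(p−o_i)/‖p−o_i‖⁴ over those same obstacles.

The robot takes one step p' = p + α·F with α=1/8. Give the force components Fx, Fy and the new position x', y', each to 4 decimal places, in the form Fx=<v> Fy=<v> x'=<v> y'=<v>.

Fx=-0.3901 Fy=13.5900 x'=-4.0488 y'=-7.3013

F_att = 3/4·(g−p) = 3/4·(-1,18) = (-0.7500,13.5000)
o1: d²=17 ≤ ρ²=37; F_rep = 26·(4,1)/17² = (0.3599,0.0900)
o2: d²=90 > ρ²=37 → inactive
o3: d²=178 > ρ²=37 → inactive
o4: d²=373 > ρ²=37 → inactive
F = F_att + ΣF_rep = (-0.3901,13.5900)
p' = p + 1/8·F = (-4.0488,-7.3013)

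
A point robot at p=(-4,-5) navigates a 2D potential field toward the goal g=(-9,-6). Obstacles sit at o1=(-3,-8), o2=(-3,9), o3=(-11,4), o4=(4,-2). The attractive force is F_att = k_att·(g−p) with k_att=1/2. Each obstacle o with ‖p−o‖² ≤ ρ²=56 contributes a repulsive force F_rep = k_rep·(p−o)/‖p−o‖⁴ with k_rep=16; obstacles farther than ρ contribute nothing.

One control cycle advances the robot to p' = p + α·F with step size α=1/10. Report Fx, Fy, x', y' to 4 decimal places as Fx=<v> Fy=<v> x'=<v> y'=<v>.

Fx=-2.6600 Fy=-0.0200 x'=-4.2660 y'=-5.0020

F_att = 1/2·(g−p) = 1/2·(-5,-1) = (-2.5000,-0.5000)
o1: d²=10 ≤ ρ²=56; F_rep = 16·(-1,3)/10² = (-0.1600,0.4800)
o2: d²=197 > ρ²=56 → inactive
o3: d²=130 > ρ²=56 → inactive
o4: d²=73 > ρ²=56 → inactive
F = F_att + ΣF_rep = (-2.6600,-0.0200)
p' = p + 1/10·F = (-4.2660,-5.0020)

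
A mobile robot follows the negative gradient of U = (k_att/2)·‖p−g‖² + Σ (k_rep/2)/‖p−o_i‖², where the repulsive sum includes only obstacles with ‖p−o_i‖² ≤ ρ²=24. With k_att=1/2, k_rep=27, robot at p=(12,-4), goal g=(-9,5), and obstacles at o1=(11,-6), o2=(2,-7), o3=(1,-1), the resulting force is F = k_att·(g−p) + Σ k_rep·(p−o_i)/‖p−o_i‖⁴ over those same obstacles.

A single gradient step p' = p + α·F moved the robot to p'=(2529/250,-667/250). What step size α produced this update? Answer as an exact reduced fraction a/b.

F_att = 1/2·(g−p) = 1/2·(-21,9) = (-10.5000,4.5000)
o1: d²=5 ≤ ρ²=24; F_rep = 27·(1,2)/5² = (1.0800,2.1600)
o2: d²=109 > ρ²=24 → inactive
o3: d²=130 > ρ²=24 → inactive
F = F_att + ΣF_rep = (-9.4200,6.6600)
Δp = p'−p = (-1.8840,1.3320); α = Δx/Fx = (-471/250) / (-471/50) = 1/5
check: Δy/Fy = (333/250) / (333/50) = 1/5 ✓

α = 1/5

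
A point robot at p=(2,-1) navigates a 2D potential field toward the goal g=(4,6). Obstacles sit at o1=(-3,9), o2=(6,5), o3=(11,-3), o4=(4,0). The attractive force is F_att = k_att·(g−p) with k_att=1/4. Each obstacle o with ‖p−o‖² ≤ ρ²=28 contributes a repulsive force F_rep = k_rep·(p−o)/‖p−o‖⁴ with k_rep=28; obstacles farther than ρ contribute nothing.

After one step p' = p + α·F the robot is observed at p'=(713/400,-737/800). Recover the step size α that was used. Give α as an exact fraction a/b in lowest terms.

F_att = 1/4·(g−p) = 1/4·(2,7) = (0.5000,1.7500)
o1: d²=125 > ρ²=28 → inactive
o2: d²=52 > ρ²=28 → inactive
o3: d²=85 > ρ²=28 → inactive
o4: d²=5 ≤ ρ²=28; F_rep = 28·(-2,-1)/5² = (-2.2400,-1.1200)
F = F_att + ΣF_rep = (-1.7400,0.6300)
Δp = p'−p = (-0.2175,0.0788); α = Δx/Fx = (-87/400) / (-87/50) = 1/8
check: Δy/Fy = (63/800) / (63/100) = 1/8 ✓

α = 1/8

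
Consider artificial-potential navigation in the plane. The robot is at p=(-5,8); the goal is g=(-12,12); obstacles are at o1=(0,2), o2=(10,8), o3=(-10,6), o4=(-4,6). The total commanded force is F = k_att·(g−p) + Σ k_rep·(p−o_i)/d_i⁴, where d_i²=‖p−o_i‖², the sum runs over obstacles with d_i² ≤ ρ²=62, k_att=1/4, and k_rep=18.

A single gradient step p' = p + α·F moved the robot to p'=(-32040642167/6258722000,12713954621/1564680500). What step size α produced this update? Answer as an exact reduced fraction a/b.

F_att = 1/4·(g−p) = 1/4·(-7,4) = (-1.7500,1.0000)
o1: d²=61 ≤ ρ²=62; F_rep = 18·(-5,6)/61² = (-0.0242,0.0290)
o2: d²=225 > ρ²=62 → inactive
o3: d²=29 ≤ ρ²=62; F_rep = 18·(5,2)/29² = (0.1070,0.0428)
o4: d²=5 ≤ ρ²=62; F_rep = 18·(-1,2)/5² = (-0.7200,1.4400)
F = F_att + ΣF_rep = (-2.3872,2.5118)
Δp = p'−p = (-0.1194,0.1256); α = Δx/Fx = (-747032167/6258722000) / (-747032167/312936100) = 1/20
check: Δy/Fy = (196510621/1564680500) / (196510621/78234025) = 1/20 ✓

α = 1/20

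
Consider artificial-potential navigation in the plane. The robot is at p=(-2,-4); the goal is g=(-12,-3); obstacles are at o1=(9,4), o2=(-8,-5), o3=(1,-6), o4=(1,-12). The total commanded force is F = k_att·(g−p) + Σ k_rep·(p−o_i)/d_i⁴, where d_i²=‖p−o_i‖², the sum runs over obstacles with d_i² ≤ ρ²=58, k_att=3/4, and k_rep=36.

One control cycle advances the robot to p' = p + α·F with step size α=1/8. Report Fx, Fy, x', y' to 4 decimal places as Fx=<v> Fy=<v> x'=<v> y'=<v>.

F_att = 3/4·(g−p) = 3/4·(-10,1) = (-7.5000,0.7500)
o1: d²=185 > ρ²=58 → inactive
o2: d²=37 ≤ ρ²=58; F_rep = 36·(6,1)/37² = (0.1578,0.0263)
o3: d²=13 ≤ ρ²=58; F_rep = 36·(-3,2)/13² = (-0.6391,0.4260)
o4: d²=73 > ρ²=58 → inactive
F = F_att + ΣF_rep = (-7.9813,1.2023)
p' = p + 1/8·F = (-2.9977,-3.8497)

Fx=-7.9813 Fy=1.2023 x'=-2.9977 y'=-3.8497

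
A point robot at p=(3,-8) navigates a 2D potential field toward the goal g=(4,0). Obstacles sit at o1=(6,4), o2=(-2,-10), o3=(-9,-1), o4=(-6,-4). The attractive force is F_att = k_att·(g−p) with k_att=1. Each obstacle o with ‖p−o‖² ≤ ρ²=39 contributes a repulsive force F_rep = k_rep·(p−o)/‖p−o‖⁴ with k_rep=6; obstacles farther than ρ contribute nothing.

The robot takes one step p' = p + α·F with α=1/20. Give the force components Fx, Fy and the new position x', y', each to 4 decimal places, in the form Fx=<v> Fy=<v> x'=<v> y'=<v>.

Fx=1.0357 Fy=8.0143 x'=3.0518 y'=-7.5993

F_att = 1·(g−p) = 1·(1,8) = (1.0000,8.0000)
o1: d²=153 > ρ²=39 → inactive
o2: d²=29 ≤ ρ²=39; F_rep = 6·(5,2)/29² = (0.0357,0.0143)
o3: d²=193 > ρ²=39 → inactive
o4: d²=97 > ρ²=39 → inactive
F = F_att + ΣF_rep = (1.0357,8.0143)
p' = p + 1/20·F = (3.0518,-7.5993)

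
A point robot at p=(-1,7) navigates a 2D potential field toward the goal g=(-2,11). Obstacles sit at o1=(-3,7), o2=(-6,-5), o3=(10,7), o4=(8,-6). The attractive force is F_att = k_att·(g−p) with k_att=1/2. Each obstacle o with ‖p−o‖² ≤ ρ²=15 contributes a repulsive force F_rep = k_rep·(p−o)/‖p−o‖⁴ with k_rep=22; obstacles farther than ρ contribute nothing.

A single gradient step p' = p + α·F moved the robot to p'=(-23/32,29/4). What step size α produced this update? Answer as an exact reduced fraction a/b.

α = 1/8

F_att = 1/2·(g−p) = 1/2·(-1,4) = (-0.5000,2.0000)
o1: d²=4 ≤ ρ²=15; F_rep = 22·(2,0)/4² = (2.7500,0.0000)
o2: d²=169 > ρ²=15 → inactive
o3: d²=121 > ρ²=15 → inactive
o4: d²=250 > ρ²=15 → inactive
F = F_att + ΣF_rep = (2.2500,2.0000)
Δp = p'−p = (0.2812,0.2500); α = Δx/Fx = (9/32) / (9/4) = 1/8
check: Δy/Fy = (1/4) / (2) = 1/8 ✓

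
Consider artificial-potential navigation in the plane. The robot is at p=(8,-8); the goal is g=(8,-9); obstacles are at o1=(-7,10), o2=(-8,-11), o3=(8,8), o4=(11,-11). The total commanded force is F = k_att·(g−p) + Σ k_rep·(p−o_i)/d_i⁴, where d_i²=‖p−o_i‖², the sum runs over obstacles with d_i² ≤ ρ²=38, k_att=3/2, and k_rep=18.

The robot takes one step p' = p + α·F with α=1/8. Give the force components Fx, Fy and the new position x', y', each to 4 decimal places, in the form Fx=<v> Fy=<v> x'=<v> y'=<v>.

F_att = 3/2·(g−p) = 3/2·(0,-1) = (0.0000,-1.5000)
o1: d²=549 > ρ²=38 → inactive
o2: d²=265 > ρ²=38 → inactive
o3: d²=256 > ρ²=38 → inactive
o4: d²=18 ≤ ρ²=38; F_rep = 18·(-3,3)/18² = (-0.1667,0.1667)
F = F_att + ΣF_rep = (-0.1667,-1.3333)
p' = p + 1/8·F = (7.9792,-8.1667)

Fx=-0.1667 Fy=-1.3333 x'=7.9792 y'=-8.1667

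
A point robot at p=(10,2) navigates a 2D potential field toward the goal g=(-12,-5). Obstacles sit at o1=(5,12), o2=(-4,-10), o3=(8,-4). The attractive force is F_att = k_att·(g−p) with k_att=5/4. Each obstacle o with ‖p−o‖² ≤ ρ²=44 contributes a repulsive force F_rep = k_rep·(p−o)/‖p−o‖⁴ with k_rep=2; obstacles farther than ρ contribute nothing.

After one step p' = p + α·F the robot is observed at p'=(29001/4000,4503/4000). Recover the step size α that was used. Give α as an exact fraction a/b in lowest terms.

F_att = 5/4·(g−p) = 5/4·(-22,-7) = (-27.5000,-8.7500)
o1: d²=125 > ρ²=44 → inactive
o2: d²=340 > ρ²=44 → inactive
o3: d²=40 ≤ ρ²=44; F_rep = 2·(2,6)/40² = (0.0025,0.0075)
F = F_att + ΣF_rep = (-27.4975,-8.7425)
Δp = p'−p = (-2.7498,-0.8742); α = Δx/Fx = (-10999/4000) / (-10999/400) = 1/10
check: Δy/Fy = (-3497/4000) / (-3497/400) = 1/10 ✓

α = 1/10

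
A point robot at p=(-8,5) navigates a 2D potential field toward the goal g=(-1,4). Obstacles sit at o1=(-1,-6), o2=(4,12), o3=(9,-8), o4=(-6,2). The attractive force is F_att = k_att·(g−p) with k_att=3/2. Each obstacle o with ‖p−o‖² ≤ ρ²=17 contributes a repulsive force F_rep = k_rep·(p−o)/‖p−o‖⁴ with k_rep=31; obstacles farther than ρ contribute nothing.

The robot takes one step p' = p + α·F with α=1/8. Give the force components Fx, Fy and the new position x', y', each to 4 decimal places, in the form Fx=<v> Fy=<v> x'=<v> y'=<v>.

Fx=10.1331 Fy=-0.9497 x'=-6.7334 y'=4.8813

F_att = 3/2·(g−p) = 3/2·(7,-1) = (10.5000,-1.5000)
o1: d²=170 > ρ²=17 → inactive
o2: d²=193 > ρ²=17 → inactive
o3: d²=458 > ρ²=17 → inactive
o4: d²=13 ≤ ρ²=17; F_rep = 31·(-2,3)/13² = (-0.3669,0.5503)
F = F_att + ΣF_rep = (10.1331,-0.9497)
p' = p + 1/8·F = (-6.7334,4.8813)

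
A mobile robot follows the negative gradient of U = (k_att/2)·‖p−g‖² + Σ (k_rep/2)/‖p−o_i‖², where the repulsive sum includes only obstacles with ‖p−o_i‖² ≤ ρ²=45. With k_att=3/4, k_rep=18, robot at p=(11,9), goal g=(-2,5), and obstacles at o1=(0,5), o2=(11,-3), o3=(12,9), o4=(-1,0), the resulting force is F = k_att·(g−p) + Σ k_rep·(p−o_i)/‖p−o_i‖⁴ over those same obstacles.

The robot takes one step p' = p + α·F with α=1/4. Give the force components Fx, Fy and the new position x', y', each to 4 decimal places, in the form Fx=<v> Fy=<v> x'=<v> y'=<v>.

F_att = 3/4·(g−p) = 3/4·(-13,-4) = (-9.7500,-3.0000)
o1: d²=137 > ρ²=45 → inactive
o2: d²=144 > ρ²=45 → inactive
o3: d²=1 ≤ ρ²=45; F_rep = 18·(-1,0)/1² = (-18.0000,0.0000)
o4: d²=225 > ρ²=45 → inactive
F = F_att + ΣF_rep = (-27.7500,-3.0000)
p' = p + 1/4·F = (4.0625,8.2500)

Fx=-27.7500 Fy=-3.0000 x'=4.0625 y'=8.2500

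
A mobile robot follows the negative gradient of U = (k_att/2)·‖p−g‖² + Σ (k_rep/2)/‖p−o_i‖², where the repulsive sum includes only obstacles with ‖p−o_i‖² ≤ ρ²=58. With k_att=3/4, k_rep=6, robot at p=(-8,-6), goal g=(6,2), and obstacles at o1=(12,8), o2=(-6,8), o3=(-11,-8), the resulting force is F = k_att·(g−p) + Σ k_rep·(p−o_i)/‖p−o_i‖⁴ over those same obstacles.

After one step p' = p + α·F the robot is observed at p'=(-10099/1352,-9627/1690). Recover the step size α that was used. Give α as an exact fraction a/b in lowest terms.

F_att = 3/4·(g−p) = 3/4·(14,8) = (10.5000,6.0000)
o1: d²=596 > ρ²=58 → inactive
o2: d²=200 > ρ²=58 → inactive
o3: d²=13 ≤ ρ²=58; F_rep = 6·(3,2)/13² = (0.1065,0.0710)
F = F_att + ΣF_rep = (10.6065,6.0710)
Δp = p'−p = (0.5303,0.3036); α = Δx/Fx = (717/1352) / (3585/338) = 1/20
check: Δy/Fy = (513/1690) / (1026/169) = 1/20 ✓

α = 1/20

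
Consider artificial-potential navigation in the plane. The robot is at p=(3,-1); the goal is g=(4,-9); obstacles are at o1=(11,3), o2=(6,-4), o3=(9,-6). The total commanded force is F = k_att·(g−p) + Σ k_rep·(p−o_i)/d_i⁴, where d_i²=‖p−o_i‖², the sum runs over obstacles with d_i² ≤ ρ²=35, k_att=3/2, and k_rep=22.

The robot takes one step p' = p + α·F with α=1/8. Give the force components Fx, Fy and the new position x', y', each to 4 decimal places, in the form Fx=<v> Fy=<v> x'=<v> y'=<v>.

F_att = 3/2·(g−p) = 3/2·(1,-8) = (1.5000,-12.0000)
o1: d²=80 > ρ²=35 → inactive
o2: d²=18 ≤ ρ²=35; F_rep = 22·(-3,3)/18² = (-0.2037,0.2037)
o3: d²=61 > ρ²=35 → inactive
F = F_att + ΣF_rep = (1.2963,-11.7963)
p' = p + 1/8·F = (3.1620,-2.4745)

Fx=1.2963 Fy=-11.7963 x'=3.1620 y'=-2.4745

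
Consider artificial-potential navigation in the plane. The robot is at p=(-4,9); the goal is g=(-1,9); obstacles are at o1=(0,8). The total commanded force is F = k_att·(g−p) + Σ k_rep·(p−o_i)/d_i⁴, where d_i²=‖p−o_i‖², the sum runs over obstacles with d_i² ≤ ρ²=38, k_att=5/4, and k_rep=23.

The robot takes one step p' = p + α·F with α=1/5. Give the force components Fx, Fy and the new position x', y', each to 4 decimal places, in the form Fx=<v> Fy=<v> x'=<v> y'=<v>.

F_att = 5/4·(g−p) = 5/4·(3,0) = (3.7500,0.0000)
o1: d²=17 ≤ ρ²=38; F_rep = 23·(-4,1)/17² = (-0.3183,0.0796)
F = F_att + ΣF_rep = (3.4317,0.0796)
p' = p + 1/5·F = (-3.3137,9.0159)

Fx=3.4317 Fy=0.0796 x'=-3.3137 y'=9.0159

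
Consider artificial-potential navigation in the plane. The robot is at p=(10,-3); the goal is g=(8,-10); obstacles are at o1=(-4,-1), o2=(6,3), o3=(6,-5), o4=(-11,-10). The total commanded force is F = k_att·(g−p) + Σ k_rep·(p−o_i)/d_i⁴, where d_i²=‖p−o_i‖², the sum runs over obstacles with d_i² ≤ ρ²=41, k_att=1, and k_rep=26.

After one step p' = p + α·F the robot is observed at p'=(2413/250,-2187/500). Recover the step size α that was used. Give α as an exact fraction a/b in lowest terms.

α = 1/5

F_att = 1·(g−p) = 1·(-2,-7) = (-2.0000,-7.0000)
o1: d²=200 > ρ²=41 → inactive
o2: d²=52 > ρ²=41 → inactive
o3: d²=20 ≤ ρ²=41; F_rep = 26·(4,2)/20² = (0.2600,0.1300)
o4: d²=490 > ρ²=41 → inactive
F = F_att + ΣF_rep = (-1.7400,-6.8700)
Δp = p'−p = (-0.3480,-1.3740); α = Δx/Fx = (-87/250) / (-87/50) = 1/5
check: Δy/Fy = (-687/500) / (-687/100) = 1/5 ✓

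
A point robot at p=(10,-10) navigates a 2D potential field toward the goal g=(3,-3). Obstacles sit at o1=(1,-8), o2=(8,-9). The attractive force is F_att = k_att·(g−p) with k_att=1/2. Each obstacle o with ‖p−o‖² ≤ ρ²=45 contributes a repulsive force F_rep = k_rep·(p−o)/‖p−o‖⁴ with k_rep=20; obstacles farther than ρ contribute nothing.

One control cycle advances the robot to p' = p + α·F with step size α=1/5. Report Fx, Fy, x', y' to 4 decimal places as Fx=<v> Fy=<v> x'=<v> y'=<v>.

F_att = 1/2·(g−p) = 1/2·(-7,7) = (-3.5000,3.5000)
o1: d²=85 > ρ²=45 → inactive
o2: d²=5 ≤ ρ²=45; F_rep = 20·(2,-1)/5² = (1.6000,-0.8000)
F = F_att + ΣF_rep = (-1.9000,2.7000)
p' = p + 1/5·F = (9.6200,-9.4600)

Fx=-1.9000 Fy=2.7000 x'=9.6200 y'=-9.4600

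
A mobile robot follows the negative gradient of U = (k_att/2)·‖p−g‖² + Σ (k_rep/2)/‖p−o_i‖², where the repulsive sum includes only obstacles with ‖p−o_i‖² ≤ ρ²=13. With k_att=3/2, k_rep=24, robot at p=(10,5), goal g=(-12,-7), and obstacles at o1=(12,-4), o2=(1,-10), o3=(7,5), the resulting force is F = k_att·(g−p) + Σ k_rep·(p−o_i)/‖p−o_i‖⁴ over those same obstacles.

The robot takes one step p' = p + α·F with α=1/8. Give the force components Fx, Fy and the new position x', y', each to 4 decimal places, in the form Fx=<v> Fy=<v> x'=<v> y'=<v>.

F_att = 3/2·(g−p) = 3/2·(-22,-12) = (-33.0000,-18.0000)
o1: d²=85 > ρ²=13 → inactive
o2: d²=306 > ρ²=13 → inactive
o3: d²=9 ≤ ρ²=13; F_rep = 24·(3,0)/9² = (0.8889,0.0000)
F = F_att + ΣF_rep = (-32.1111,-18.0000)
p' = p + 1/8·F = (5.9861,2.7500)

Fx=-32.1111 Fy=-18.0000 x'=5.9861 y'=2.7500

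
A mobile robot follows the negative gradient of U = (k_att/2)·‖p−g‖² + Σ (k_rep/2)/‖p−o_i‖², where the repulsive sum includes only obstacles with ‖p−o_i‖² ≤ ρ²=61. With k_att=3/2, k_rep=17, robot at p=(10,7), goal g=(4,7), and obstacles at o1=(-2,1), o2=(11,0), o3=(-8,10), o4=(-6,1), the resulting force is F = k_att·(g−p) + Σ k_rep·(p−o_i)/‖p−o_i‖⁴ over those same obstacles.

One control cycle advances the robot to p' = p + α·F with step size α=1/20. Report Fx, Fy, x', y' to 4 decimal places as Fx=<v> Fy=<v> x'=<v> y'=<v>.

F_att = 3/2·(g−p) = 3/2·(-6,0) = (-9.0000,0.0000)
o1: d²=180 > ρ²=61 → inactive
o2: d²=50 ≤ ρ²=61; F_rep = 17·(-1,7)/50² = (-0.0068,0.0476)
o3: d²=333 > ρ²=61 → inactive
o4: d²=292 > ρ²=61 → inactive
F = F_att + ΣF_rep = (-9.0068,0.0476)
p' = p + 1/20·F = (9.5497,7.0024)

Fx=-9.0068 Fy=0.0476 x'=9.5497 y'=7.0024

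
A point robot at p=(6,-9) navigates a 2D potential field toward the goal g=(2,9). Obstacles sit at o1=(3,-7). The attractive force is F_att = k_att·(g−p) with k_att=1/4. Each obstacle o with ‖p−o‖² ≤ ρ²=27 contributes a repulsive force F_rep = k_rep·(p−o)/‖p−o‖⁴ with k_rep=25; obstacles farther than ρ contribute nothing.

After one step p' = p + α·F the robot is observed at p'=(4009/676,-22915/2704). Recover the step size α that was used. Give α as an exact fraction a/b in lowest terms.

α = 1/8

F_att = 1/4·(g−p) = 1/4·(-4,18) = (-1.0000,4.5000)
o1: d²=13 ≤ ρ²=27; F_rep = 25·(3,-2)/13² = (0.4438,-0.2959)
F = F_att + ΣF_rep = (-0.5562,4.2041)
Δp = p'−p = (-0.0695,0.5255); α = Δx/Fx = (-47/676) / (-94/169) = 1/8
check: Δy/Fy = (1421/2704) / (1421/338) = 1/8 ✓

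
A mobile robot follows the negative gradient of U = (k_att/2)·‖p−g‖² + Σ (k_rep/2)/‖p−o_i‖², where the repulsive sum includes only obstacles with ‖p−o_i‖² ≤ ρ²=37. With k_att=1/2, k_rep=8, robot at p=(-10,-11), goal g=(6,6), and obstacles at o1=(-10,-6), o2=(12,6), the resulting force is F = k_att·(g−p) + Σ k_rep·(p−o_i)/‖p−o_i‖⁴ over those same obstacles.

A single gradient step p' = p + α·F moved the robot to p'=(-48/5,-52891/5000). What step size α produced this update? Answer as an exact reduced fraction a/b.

α = 1/20

F_att = 1/2·(g−p) = 1/2·(16,17) = (8.0000,8.5000)
o1: d²=25 ≤ ρ²=37; F_rep = 8·(0,-5)/25² = (0.0000,-0.0640)
o2: d²=773 > ρ²=37 → inactive
F = F_att + ΣF_rep = (8.0000,8.4360)
Δp = p'−p = (0.4000,0.4218); α = Δx/Fx = (2/5) / (8) = 1/20
check: Δy/Fy = (2109/5000) / (2109/250) = 1/20 ✓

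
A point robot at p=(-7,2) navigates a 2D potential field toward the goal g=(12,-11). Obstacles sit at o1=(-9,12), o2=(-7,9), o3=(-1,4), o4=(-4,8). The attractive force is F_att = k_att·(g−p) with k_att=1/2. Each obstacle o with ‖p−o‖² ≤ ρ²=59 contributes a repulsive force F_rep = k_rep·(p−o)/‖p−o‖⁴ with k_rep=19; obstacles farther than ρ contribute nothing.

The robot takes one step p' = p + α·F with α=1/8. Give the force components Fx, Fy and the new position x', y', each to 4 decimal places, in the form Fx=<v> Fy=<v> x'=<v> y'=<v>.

Fx=9.4006 Fy=-6.6354 x'=-5.8249 y'=1.1706

F_att = 1/2·(g−p) = 1/2·(19,-13) = (9.5000,-6.5000)
o1: d²=104 > ρ²=59 → inactive
o2: d²=49 ≤ ρ²=59; F_rep = 19·(0,-7)/49² = (0.0000,-0.0554)
o3: d²=40 ≤ ρ²=59; F_rep = 19·(-6,-2)/40² = (-0.0712,-0.0238)
o4: d²=45 ≤ ρ²=59; F_rep = 19·(-3,-6)/45² = (-0.0281,-0.0563)
F = F_att + ΣF_rep = (9.4006,-6.6354)
p' = p + 1/8·F = (-5.8249,1.1706)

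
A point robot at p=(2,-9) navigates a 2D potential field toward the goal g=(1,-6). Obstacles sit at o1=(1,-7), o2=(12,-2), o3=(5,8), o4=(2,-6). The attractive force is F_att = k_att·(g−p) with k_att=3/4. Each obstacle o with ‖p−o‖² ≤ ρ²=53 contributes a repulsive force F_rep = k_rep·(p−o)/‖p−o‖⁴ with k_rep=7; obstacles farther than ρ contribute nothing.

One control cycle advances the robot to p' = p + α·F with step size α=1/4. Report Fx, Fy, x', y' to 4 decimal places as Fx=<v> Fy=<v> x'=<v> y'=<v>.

Fx=-0.4700 Fy=1.4307 x'=1.8825 y'=-8.6423

F_att = 3/4·(g−p) = 3/4·(-1,3) = (-0.7500,2.2500)
o1: d²=5 ≤ ρ²=53; F_rep = 7·(1,-2)/5² = (0.2800,-0.5600)
o2: d²=149 > ρ²=53 → inactive
o3: d²=298 > ρ²=53 → inactive
o4: d²=9 ≤ ρ²=53; F_rep = 7·(0,-3)/9² = (0.0000,-0.2593)
F = F_att + ΣF_rep = (-0.4700,1.4307)
p' = p + 1/4·F = (1.8825,-8.6423)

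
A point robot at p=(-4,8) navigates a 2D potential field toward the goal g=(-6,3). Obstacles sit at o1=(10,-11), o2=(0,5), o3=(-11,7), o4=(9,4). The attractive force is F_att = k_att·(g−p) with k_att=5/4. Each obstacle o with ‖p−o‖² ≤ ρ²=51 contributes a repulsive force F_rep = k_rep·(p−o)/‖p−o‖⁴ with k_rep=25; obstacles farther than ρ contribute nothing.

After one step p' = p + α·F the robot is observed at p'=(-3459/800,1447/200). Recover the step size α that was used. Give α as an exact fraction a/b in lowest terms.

α = 1/8

F_att = 5/4·(g−p) = 5/4·(-2,-5) = (-2.5000,-6.2500)
o1: d²=557 > ρ²=51 → inactive
o2: d²=25 ≤ ρ²=51; F_rep = 25·(-4,3)/25² = (-0.1600,0.1200)
o3: d²=50 ≤ ρ²=51; F_rep = 25·(7,1)/50² = (0.0700,0.0100)
o4: d²=185 > ρ²=51 → inactive
F = F_att + ΣF_rep = (-2.5900,-6.1200)
Δp = p'−p = (-0.3237,-0.7650); α = Δx/Fx = (-259/800) / (-259/100) = 1/8
check: Δy/Fy = (-153/200) / (-153/25) = 1/8 ✓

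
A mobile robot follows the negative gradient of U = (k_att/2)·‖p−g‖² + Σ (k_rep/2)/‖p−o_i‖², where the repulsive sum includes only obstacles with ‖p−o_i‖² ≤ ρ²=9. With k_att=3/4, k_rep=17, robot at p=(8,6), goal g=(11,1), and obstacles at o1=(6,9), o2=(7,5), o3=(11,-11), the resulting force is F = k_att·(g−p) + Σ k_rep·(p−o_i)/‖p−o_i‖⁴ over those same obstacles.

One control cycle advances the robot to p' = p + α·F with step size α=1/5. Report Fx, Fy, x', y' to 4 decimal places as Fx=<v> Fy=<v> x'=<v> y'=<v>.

F_att = 3/4·(g−p) = 3/4·(3,-5) = (2.2500,-3.7500)
o1: d²=13 > ρ²=9 → inactive
o2: d²=2 ≤ ρ²=9; F_rep = 17·(1,1)/2² = (4.2500,4.2500)
o3: d²=298 > ρ²=9 → inactive
F = F_att + ΣF_rep = (6.5000,0.5000)
p' = p + 1/5·F = (9.3000,6.1000)

Fx=6.5000 Fy=0.5000 x'=9.3000 y'=6.1000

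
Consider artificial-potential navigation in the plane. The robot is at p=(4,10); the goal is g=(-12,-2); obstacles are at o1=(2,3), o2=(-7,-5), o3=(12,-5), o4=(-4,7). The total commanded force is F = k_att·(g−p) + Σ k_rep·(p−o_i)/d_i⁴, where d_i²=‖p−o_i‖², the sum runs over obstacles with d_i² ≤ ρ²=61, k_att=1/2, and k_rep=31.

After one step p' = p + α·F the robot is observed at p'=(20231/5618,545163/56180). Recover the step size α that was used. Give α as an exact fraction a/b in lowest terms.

F_att = 1/2·(g−p) = 1/2·(-16,-12) = (-8.0000,-6.0000)
o1: d²=53 ≤ ρ²=61; F_rep = 31·(2,7)/53² = (0.0221,0.0773)
o2: d²=346 > ρ²=61 → inactive
o3: d²=289 > ρ²=61 → inactive
o4: d²=73 > ρ²=61 → inactive
F = F_att + ΣF_rep = (-7.9779,-5.9227)
Δp = p'−p = (-0.3989,-0.2961); α = Δx/Fx = (-2241/5618) / (-22410/2809) = 1/20
check: Δy/Fy = (-16637/56180) / (-16637/2809) = 1/20 ✓

α = 1/20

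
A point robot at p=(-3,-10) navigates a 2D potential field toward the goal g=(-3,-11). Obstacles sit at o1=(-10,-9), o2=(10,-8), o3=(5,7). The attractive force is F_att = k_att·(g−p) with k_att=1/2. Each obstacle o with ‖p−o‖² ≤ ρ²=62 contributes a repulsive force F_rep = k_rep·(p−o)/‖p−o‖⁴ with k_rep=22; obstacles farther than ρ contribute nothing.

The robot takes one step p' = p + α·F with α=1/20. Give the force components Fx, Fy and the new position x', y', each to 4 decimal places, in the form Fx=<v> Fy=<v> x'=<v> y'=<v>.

Fx=0.0616 Fy=-0.5088 x'=-2.9969 y'=-10.0254

F_att = 1/2·(g−p) = 1/2·(0,-1) = (0.0000,-0.5000)
o1: d²=50 ≤ ρ²=62; F_rep = 22·(7,-1)/50² = (0.0616,-0.0088)
o2: d²=173 > ρ²=62 → inactive
o3: d²=353 > ρ²=62 → inactive
F = F_att + ΣF_rep = (0.0616,-0.5088)
p' = p + 1/20·F = (-2.9969,-10.0254)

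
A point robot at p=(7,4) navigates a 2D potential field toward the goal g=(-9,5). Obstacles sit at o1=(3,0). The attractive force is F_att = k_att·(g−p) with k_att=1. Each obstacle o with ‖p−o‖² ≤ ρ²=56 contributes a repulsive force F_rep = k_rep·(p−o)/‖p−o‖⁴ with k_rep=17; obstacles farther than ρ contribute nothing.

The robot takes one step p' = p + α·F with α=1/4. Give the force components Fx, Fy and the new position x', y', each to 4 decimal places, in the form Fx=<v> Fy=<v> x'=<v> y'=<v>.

Fx=-15.9336 Fy=1.0664 x'=3.0166 y'=4.2666

F_att = 1·(g−p) = 1·(-16,1) = (-16.0000,1.0000)
o1: d²=32 ≤ ρ²=56; F_rep = 17·(4,4)/32² = (0.0664,0.0664)
F = F_att + ΣF_rep = (-15.9336,1.0664)
p' = p + 1/4·F = (3.0166,4.2666)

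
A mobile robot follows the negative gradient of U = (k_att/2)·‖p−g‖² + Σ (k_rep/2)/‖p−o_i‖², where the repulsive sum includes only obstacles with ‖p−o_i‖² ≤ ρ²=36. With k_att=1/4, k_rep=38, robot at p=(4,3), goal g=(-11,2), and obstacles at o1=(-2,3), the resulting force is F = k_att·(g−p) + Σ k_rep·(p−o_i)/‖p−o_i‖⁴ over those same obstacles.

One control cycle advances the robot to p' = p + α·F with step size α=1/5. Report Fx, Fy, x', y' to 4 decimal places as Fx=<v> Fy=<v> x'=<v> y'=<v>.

Fx=-3.5741 Fy=-0.2500 x'=3.2852 y'=2.9500

F_att = 1/4·(g−p) = 1/4·(-15,-1) = (-3.7500,-0.2500)
o1: d²=36 ≤ ρ²=36; F_rep = 38·(6,0)/36² = (0.1759,0.0000)
F = F_att + ΣF_rep = (-3.5741,-0.2500)
p' = p + 1/5·F = (3.2852,2.9500)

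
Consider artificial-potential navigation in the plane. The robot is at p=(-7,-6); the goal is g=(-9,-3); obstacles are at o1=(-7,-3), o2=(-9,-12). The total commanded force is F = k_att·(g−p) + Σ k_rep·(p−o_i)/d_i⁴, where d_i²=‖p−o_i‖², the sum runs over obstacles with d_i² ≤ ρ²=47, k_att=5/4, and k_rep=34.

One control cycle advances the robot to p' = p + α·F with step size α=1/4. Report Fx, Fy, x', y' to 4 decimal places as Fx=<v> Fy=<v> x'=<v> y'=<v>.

Fx=-2.4575 Fy=2.6182 x'=-7.6144 y'=-5.3454

F_att = 5/4·(g−p) = 5/4·(-2,3) = (-2.5000,3.7500)
o1: d²=9 ≤ ρ²=47; F_rep = 34·(0,-3)/9² = (0.0000,-1.2593)
o2: d²=40 ≤ ρ²=47; F_rep = 34·(2,6)/40² = (0.0425,0.1275)
F = F_att + ΣF_rep = (-2.4575,2.6182)
p' = p + 1/4·F = (-7.6144,-5.3454)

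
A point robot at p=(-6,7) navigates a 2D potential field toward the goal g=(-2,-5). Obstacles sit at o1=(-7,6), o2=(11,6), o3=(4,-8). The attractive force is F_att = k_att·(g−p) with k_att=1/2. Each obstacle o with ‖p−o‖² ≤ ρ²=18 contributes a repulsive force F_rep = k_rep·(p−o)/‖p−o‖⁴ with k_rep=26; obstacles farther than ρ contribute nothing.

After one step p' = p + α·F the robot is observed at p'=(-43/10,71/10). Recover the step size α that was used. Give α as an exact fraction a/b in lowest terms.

F_att = 1/2·(g−p) = 1/2·(4,-12) = (2.0000,-6.0000)
o1: d²=2 ≤ ρ²=18; F_rep = 26·(1,1)/2² = (6.5000,6.5000)
o2: d²=290 > ρ²=18 → inactive
o3: d²=325 > ρ²=18 → inactive
F = F_att + ΣF_rep = (8.5000,0.5000)
Δp = p'−p = (1.7000,0.1000); α = Δx/Fx = (17/10) / (17/2) = 1/5
check: Δy/Fy = (1/10) / (1/2) = 1/5 ✓

α = 1/5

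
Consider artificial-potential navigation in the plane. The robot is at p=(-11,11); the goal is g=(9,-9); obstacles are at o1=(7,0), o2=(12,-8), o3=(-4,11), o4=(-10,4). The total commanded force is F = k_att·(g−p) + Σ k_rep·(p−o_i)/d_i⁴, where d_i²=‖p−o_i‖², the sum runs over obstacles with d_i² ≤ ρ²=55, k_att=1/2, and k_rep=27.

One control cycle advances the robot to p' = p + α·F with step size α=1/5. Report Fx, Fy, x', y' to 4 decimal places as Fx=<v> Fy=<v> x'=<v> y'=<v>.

F_att = 1/2·(g−p) = 1/2·(20,-20) = (10.0000,-10.0000)
o1: d²=445 > ρ²=55 → inactive
o2: d²=890 > ρ²=55 → inactive
o3: d²=49 ≤ ρ²=55; F_rep = 27·(-7,0)/49² = (-0.0787,0.0000)
o4: d²=50 ≤ ρ²=55; F_rep = 27·(-1,7)/50² = (-0.0108,0.0756)
F = F_att + ΣF_rep = (9.9105,-9.9244)
p' = p + 1/5·F = (-9.0179,9.0151)

Fx=9.9105 Fy=-9.9244 x'=-9.0179 y'=9.0151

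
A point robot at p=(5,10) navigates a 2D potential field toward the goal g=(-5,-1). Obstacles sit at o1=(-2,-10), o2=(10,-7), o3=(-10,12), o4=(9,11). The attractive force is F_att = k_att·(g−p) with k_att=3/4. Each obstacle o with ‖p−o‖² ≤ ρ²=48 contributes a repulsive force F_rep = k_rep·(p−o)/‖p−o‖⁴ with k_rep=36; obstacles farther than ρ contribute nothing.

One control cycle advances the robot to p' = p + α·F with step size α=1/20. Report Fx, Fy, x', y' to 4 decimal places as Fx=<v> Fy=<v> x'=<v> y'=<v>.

Fx=-7.9983 Fy=-8.3746 x'=4.6001 y'=9.5813

F_att = 3/4·(g−p) = 3/4·(-10,-11) = (-7.5000,-8.2500)
o1: d²=449 > ρ²=48 → inactive
o2: d²=314 > ρ²=48 → inactive
o3: d²=229 > ρ²=48 → inactive
o4: d²=17 ≤ ρ²=48; F_rep = 36·(-4,-1)/17² = (-0.4983,-0.1246)
F = F_att + ΣF_rep = (-7.9983,-8.3746)
p' = p + 1/20·F = (4.6001,9.5813)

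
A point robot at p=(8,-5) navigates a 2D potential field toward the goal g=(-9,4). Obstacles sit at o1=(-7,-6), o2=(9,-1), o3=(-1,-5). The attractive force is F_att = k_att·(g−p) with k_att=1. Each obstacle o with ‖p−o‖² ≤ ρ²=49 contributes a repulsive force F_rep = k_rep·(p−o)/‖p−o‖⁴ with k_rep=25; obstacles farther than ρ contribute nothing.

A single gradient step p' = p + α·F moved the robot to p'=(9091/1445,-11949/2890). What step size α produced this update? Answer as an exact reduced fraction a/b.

α = 1/10

F_att = 1·(g−p) = 1·(-17,9) = (-17.0000,9.0000)
o1: d²=226 > ρ²=49 → inactive
o2: d²=17 ≤ ρ²=49; F_rep = 25·(-1,-4)/17² = (-0.0865,-0.3460)
o3: d²=81 > ρ²=49 → inactive
F = F_att + ΣF_rep = (-17.0865,8.6540)
Δp = p'−p = (-1.7087,0.8654); α = Δx/Fx = (-2469/1445) / (-4938/289) = 1/10
check: Δy/Fy = (2501/2890) / (2501/289) = 1/10 ✓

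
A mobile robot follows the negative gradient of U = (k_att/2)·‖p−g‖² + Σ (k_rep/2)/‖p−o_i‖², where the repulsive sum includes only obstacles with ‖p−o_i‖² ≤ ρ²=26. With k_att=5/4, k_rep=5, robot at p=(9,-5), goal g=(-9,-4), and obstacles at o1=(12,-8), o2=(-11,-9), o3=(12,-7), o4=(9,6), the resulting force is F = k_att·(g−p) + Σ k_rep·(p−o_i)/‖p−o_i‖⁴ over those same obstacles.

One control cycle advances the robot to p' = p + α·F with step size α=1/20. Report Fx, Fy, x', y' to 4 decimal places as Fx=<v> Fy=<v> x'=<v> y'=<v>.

Fx=-22.6351 Fy=1.3555 x'=7.8682 y'=-4.9322

F_att = 5/4·(g−p) = 5/4·(-18,1) = (-22.5000,1.2500)
o1: d²=18 ≤ ρ²=26; F_rep = 5·(-3,3)/18² = (-0.0463,0.0463)
o2: d²=416 > ρ²=26 → inactive
o3: d²=13 ≤ ρ²=26; F_rep = 5·(-3,2)/13² = (-0.0888,0.0592)
o4: d²=121 > ρ²=26 → inactive
F = F_att + ΣF_rep = (-22.6351,1.3555)
p' = p + 1/20·F = (7.8682,-4.9322)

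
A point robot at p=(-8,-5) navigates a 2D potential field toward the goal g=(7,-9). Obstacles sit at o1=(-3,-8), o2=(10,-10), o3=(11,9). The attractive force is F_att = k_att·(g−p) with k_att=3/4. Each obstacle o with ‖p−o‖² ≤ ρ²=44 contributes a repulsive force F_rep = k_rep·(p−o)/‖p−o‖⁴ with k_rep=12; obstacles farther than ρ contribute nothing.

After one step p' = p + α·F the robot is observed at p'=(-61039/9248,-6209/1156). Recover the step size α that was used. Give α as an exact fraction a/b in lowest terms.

α = 1/8

F_att = 3/4·(g−p) = 3/4·(15,-4) = (11.2500,-3.0000)
o1: d²=34 ≤ ρ²=44; F_rep = 12·(-5,3)/34² = (-0.0519,0.0311)
o2: d²=349 > ρ²=44 → inactive
o3: d²=557 > ρ²=44 → inactive
F = F_att + ΣF_rep = (11.1981,-2.9689)
Δp = p'−p = (1.3998,-0.3711); α = Δx/Fx = (12945/9248) / (12945/1156) = 1/8
check: Δy/Fy = (-429/1156) / (-858/289) = 1/8 ✓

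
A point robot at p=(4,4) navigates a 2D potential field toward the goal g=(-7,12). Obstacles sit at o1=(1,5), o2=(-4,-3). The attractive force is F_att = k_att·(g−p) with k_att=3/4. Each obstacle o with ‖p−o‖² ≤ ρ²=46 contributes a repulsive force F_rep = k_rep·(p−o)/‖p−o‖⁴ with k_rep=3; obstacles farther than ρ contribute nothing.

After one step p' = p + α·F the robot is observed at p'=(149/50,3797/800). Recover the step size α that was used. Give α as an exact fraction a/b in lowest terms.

F_att = 3/4·(g−p) = 3/4·(-11,8) = (-8.2500,6.0000)
o1: d²=10 ≤ ρ²=46; F_rep = 3·(3,-1)/10² = (0.0900,-0.0300)
o2: d²=113 > ρ²=46 → inactive
F = F_att + ΣF_rep = (-8.1600,5.9700)
Δp = p'−p = (-1.0200,0.7462); α = Δx/Fx = (-51/50) / (-204/25) = 1/8
check: Δy/Fy = (597/800) / (597/100) = 1/8 ✓

α = 1/8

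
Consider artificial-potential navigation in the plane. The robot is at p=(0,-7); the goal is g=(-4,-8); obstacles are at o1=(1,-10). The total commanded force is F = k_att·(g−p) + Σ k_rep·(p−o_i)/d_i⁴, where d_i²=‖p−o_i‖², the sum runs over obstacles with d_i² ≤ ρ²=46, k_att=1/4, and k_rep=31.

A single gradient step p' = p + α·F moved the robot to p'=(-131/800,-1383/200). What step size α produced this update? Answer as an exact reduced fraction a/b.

F_att = 1/4·(g−p) = 1/4·(-4,-1) = (-1.0000,-0.2500)
o1: d²=10 ≤ ρ²=46; F_rep = 31·(-1,3)/10² = (-0.3100,0.9300)
F = F_att + ΣF_rep = (-1.3100,0.6800)
Δp = p'−p = (-0.1638,0.0850); α = Δx/Fx = (-131/800) / (-131/100) = 1/8
check: Δy/Fy = (17/200) / (17/25) = 1/8 ✓

α = 1/8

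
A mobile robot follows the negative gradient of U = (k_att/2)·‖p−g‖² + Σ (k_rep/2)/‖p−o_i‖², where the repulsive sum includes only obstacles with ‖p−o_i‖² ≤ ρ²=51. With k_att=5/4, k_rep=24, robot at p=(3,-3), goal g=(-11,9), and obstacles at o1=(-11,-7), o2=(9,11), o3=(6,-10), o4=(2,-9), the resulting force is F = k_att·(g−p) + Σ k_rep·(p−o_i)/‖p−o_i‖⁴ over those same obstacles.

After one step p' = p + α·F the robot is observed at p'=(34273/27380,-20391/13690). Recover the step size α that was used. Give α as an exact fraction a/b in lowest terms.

α = 1/10

F_att = 5/4·(g−p) = 5/4·(-14,12) = (-17.5000,15.0000)
o1: d²=212 > ρ²=51 → inactive
o2: d²=232 > ρ²=51 → inactive
o3: d²=58 > ρ²=51 → inactive
o4: d²=37 ≤ ρ²=51; F_rep = 24·(1,6)/37² = (0.0175,0.1052)
F = F_att + ΣF_rep = (-17.4825,15.1052)
Δp = p'−p = (-1.7482,1.5105); α = Δx/Fx = (-47867/27380) / (-47867/2738) = 1/10
check: Δy/Fy = (20679/13690) / (20679/1369) = 1/10 ✓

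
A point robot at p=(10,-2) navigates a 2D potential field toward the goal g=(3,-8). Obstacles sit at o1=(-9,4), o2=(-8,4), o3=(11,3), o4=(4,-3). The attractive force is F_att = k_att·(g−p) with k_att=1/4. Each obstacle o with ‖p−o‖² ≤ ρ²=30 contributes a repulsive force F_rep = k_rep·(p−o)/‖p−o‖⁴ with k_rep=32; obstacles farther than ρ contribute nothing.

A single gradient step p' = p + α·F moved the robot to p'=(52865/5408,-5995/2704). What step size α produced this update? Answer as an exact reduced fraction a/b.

α = 1/8

F_att = 1/4·(g−p) = 1/4·(-7,-6) = (-1.7500,-1.5000)
o1: d²=397 > ρ²=30 → inactive
o2: d²=360 > ρ²=30 → inactive
o3: d²=26 ≤ ρ²=30; F_rep = 32·(-1,-5)/26² = (-0.0473,-0.2367)
o4: d²=37 > ρ²=30 → inactive
F = F_att + ΣF_rep = (-1.7973,-1.7367)
Δp = p'−p = (-0.2247,-0.2171); α = Δx/Fx = (-1215/5408) / (-1215/676) = 1/8
check: Δy/Fy = (-587/2704) / (-587/338) = 1/8 ✓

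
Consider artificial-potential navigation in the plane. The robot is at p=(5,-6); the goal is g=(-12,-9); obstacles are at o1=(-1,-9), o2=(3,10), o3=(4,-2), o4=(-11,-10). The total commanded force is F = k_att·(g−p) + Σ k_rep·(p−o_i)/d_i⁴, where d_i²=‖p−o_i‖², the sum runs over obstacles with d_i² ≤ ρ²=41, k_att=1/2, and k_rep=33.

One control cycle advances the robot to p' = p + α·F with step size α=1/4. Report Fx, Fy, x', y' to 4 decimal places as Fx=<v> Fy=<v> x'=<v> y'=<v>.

Fx=-8.3858 Fy=-1.9567 x'=2.9035 y'=-6.4892

F_att = 1/2·(g−p) = 1/2·(-17,-3) = (-8.5000,-1.5000)
o1: d²=45 > ρ²=41 → inactive
o2: d²=260 > ρ²=41 → inactive
o3: d²=17 ≤ ρ²=41; F_rep = 33·(1,-4)/17² = (0.1142,-0.4567)
o4: d²=272 > ρ²=41 → inactive
F = F_att + ΣF_rep = (-8.3858,-1.9567)
p' = p + 1/4·F = (2.9035,-6.4892)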